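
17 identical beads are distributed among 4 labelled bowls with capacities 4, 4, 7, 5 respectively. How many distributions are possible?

Without the upper bounds there are C(20,3) = 1140 ways to split 17 among 4 bowls.
Subtract solutions that violate a single cap (substitute x_i' = x_i − (cap_i+1)): x_1 ≥ 5 gives C(15,3) = 455; x_2 ≥ 5 gives C(15,3) = 455; x_3 ≥ 8 gives C(12,3) = 220; x_4 ≥ 6 gives C(14,3) = 364. Together 1494.
Add back pairs where two caps are both exceeded: 120 + 35 + 84 + 35 + 84 + 20 = 378.
Subtract triples: 0 + 4 + 0 + 0 = 4.
By inclusion–exclusion the count is 1140 − 1494 + 378 − 4 = 20.

20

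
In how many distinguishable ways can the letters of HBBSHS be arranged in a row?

90

Letter multiplicities in HBBSHS: B×2, H×2, S×2.
So there are 6! / (2!·2!·2!) = 90 distinguishable arrangements.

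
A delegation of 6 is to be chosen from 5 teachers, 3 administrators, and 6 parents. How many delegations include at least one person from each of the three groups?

2430

With no constraint there are C(14,6) = 3003 possible selections.
Subtract selections that omit an entire group: no teachers → C(9,6) = 84; no administrators → C(11,6) = 462; no parents → C(8,6) = 28.
Add back selections omitting two groups (i.e. drawn from a single group): C(5,6) + C(3,6) + C(6,6) = 1.
By inclusion–exclusion: 3003 − 574 + 1 = 2430.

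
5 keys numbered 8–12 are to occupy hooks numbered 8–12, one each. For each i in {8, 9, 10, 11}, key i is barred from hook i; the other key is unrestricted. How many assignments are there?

53

Let Aᵢ (for 8 ≤ i ≤ 11) be the placements that put key i in its forbidden hook. Any j of these fix j positions, leaving (5−j)! ways to fill the rest, and there are C(4,j) ways to pick which j.
By inclusion–exclusion, the number of valid placements is Σ_{j=0}^{4} (−1)^j C(4,j)·(5−j)!.
Computing: 120 − 96 + 36 − 8 + 1 = 53.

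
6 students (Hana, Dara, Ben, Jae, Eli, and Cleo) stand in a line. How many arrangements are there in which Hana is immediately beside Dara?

Treat {Hana, Dara} as a single unit. There are 5 units to order, and the pair itself can be ordered 2 ways.
That gives 2 × 5! = 2 × 120 = 240.

240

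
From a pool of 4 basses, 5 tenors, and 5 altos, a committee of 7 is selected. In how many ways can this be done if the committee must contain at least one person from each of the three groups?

3240

Unrestricted: C(14,7) = 3432 ways to pick any 7 of the 14.
Subtract selections that omit an entire group: no basses → C(10,7) = 120; no tenors → C(9,7) = 36; no altos → C(9,7) = 36.
Add back selections omitting two groups (i.e. drawn from a single group): C(4,7) + C(5,7) + C(5,7) = 0.
By inclusion–exclusion: 3432 − 192 + 0 = 3240.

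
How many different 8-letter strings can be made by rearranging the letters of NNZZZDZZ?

The 8 letters of NNZZZDZZ have repeats: N appearing twice and Z appearing 5 times.
Dividing 8! = 40320 by 5!·2! = 240 for the repeated letters gives 168.

168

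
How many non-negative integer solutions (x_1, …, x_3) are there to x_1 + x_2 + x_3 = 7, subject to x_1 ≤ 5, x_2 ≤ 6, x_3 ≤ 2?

17

Without the upper bounds there are C(9,2) = 36 ways to split 7 among 3 variables.
Subtract solutions that violate a single cap (substitute x_i' = x_i − (cap_i+1)): x_1 ≥ 6 gives C(3,2) = 3; x_2 ≥ 7 gives C(2,2) = 1; x_3 ≥ 3 gives C(6,2) = 15. Together 19.
No two caps can be exceeded simultaneously, so the pair terms are all 0.
By inclusion–exclusion the count is 36 − 19 + 0 = 17.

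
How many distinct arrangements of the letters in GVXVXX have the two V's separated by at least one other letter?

There are 6!/(3!·2!) = 60 arrangements of GVXVXX in total.
Arrangements with the V's together: treat VV as one letter, giving (5)!/(3!) = 20.
Hence 60 − 20 = 40.

40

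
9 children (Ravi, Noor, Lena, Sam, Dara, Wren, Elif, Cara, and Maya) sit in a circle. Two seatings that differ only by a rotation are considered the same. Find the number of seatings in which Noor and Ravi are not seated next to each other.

Without the restriction there are (8)! = 40320 seatings.
Those with Noor next to Ravi: fuse the pair into one unit and seat 8 units around a circle — 2·(7)! = 10080.
Subtracting, 40320 − 10080 = 30240.

30240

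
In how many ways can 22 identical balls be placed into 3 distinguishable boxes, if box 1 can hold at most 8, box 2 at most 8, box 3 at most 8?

6

Ignoring the caps, the number of non-negative solutions to x_1+…+x_3 = 22 is C(24,2) = 276.
Subtract solutions that violate a single cap (substitute x_i' = x_i − (cap_i+1)): x_1 ≥ 9 gives C(15,2) = 105; x_2 ≥ 9 gives C(15,2) = 105; x_3 ≥ 9 gives C(15,2) = 105. Together 315.
Add back pairs where two caps are both exceeded: 15 + 15 + 15 = 45.
By inclusion–exclusion the count is 276 − 315 + 45 = 6.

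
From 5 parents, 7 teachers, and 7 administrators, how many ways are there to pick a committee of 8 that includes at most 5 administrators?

75108

Split by how many administrators are chosen (0 through 5).
Sum: C(7,0)·C(12,8) + C(7,1)·C(12,7) + C(7,2)·C(12,6) + C(7,3)·C(12,5) + C(7,4)·C(12,4) + C(7,5)·C(12,3) = 495 + 5544 + 19404 + 27720 + 17325 + 4620 = 75108.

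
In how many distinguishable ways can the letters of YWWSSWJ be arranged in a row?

420

The 7 letters of YWWSSWJ have repeats: S appearing twice and W appearing 3 times.
The number of distinct arrangements is 7!/(3!·2!) = 5040/12 = 420.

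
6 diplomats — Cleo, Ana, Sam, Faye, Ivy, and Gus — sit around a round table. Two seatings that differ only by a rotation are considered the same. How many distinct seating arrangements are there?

Seat Cleo anywhere (absorbing the rotational symmetry), then permute the other 5: (5)! = 120.

120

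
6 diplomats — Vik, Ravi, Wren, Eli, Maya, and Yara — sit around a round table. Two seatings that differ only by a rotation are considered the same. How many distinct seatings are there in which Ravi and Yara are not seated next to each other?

72

Without the restriction there are (5)! = 120 seatings.
Those with Ravi next to Yara: fuse the pair into one unit and seat 5 units around a circle — 2·(4)! = 48.
Subtracting, 120 − 48 = 72.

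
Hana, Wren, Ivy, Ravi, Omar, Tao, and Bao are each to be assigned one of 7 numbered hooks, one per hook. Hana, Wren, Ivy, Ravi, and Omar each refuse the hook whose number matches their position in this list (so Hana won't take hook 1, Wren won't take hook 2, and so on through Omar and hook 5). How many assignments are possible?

2428

Let Aᵢ (for 1 ≤ i ≤ 5) be the placements that put person i in their forbidden hook. Any j of these fix j positions, leaving (7−j)! ways to fill the rest, and there are C(5,j) ways to pick which j.
By inclusion–exclusion, the number of valid placements is Σ_{j=0}^{5} (−1)^j C(5,j)·(7−j)!.
Computing: 5040 − 3600 + 1200 − 240 + 30 − 2 = 2428.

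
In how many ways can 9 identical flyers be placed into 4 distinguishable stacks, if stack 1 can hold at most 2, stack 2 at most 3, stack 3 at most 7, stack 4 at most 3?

44

Ignoring the caps, the number of non-negative solutions to x_1+…+x_4 = 9 is C(12,3) = 220.
Subtract solutions that violate a single cap (substitute x_i' = x_i − (cap_i+1)): x_1 ≥ 3 gives C(9,3) = 84; x_2 ≥ 4 gives C(8,3) = 56; x_3 ≥ 8 gives C(4,3) = 4; x_4 ≥ 4 gives C(8,3) = 56. Together 200.
Add back pairs where two caps are both exceeded: 10 + 0 + 10 + 0 + 4 + 0 = 24.
By inclusion–exclusion the count is 220 − 200 + 24 = 44.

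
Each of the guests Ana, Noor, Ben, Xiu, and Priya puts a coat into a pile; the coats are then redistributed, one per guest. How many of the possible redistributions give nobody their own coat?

44

This is the derangement count D_5: permutations of 5 items with no fixed point.
By inclusion–exclusion this is Σ_{j=0}^{5} (−1)^j C(5,j)·(5−j)!.
Computing: 120 − 120 + 60 − 20 + 5 − 1 = 44.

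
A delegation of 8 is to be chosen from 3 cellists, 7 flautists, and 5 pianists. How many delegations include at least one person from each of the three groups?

With no constraint there are C(15,8) = 6435 possible selections.
Selections missing a whole group: no cellists → C(12,8) = 495; no flautists → C(8,8) = 1; no pianists → C(10,8) = 45.
Add back selections omitting two groups (i.e. drawn from a single group): C(3,8) + C(7,8) + C(5,8) = 0.
By inclusion–exclusion: 6435 − 541 + 0 = 5894.

5894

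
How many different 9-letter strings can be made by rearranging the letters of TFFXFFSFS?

Letter multiplicities in TFFXFFSFS: F×5, S×2, T×1, X×1.
Dividing 9! = 362880 by 5!·2! = 240 for the repeated letters gives 1512.

1512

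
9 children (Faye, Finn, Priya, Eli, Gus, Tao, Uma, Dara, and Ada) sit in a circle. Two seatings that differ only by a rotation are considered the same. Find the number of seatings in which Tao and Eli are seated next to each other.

Treat {Tao, Eli} as one unit (2 internal orders) and seat the resulting 8 units around the table: (7)! circular arrangements.
So 2 × (7)! = 2 × 5040 = 10080.

10080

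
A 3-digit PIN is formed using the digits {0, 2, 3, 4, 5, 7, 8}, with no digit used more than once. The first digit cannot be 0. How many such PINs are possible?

180

The first digit has 7−1 = 6 choices (anything except 0).
The remaining 2 digits are filled from the other 6 symbols without repetition: 6 × 5 = 30.
Total: 6 × 30 = 180.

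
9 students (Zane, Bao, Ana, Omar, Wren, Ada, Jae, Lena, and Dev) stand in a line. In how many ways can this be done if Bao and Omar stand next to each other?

Place the 7 others and the Bao-Omar pair as 8 objects in a line; the pair has 2 internal arrangements.
So the count is 2·(8)! = 80640.

80640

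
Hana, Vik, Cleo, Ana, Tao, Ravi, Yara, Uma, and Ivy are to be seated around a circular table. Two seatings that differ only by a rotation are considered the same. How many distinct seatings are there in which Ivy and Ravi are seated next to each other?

10080

Treat {Ivy, Ravi} as one unit (2 internal orders) and seat the resulting 8 units around the table: (7)! circular arrangements.
So 2 × (7)! = 2 × 5040 = 10080.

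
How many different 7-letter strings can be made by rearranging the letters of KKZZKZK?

Letter multiplicities in KKZZKZK: K×4, Z×3.
Dividing 7! = 5040 by 4!·3! = 144 for the repeated letters gives 35.

35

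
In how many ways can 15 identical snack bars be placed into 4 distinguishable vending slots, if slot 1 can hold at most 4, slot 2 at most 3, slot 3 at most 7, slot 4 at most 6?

51

Without the upper bounds there are C(18,3) = 816 ways to split 15 among 4 vending slots.
Subtract solutions that violate a single cap (substitute x_i' = x_i − (cap_i+1)): x_1 ≥ 5 gives C(13,3) = 286; x_2 ≥ 4 gives C(14,3) = 364; x_3 ≥ 8 gives C(10,3) = 120; x_4 ≥ 7 gives C(11,3) = 165. Together 935.
Add back pairs where two caps are both exceeded: 84 + 10 + 20 + 20 + 35 + 1 = 170.
By inclusion–exclusion the count is 816 − 935 + 170 = 51.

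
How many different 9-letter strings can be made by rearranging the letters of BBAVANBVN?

7560

Letter multiplicities in BBAVANBVN: A×2, B×3, N×2, V×2.
So there are 9! / (3!·2!·2!·2!) = 7560 distinguishable arrangements.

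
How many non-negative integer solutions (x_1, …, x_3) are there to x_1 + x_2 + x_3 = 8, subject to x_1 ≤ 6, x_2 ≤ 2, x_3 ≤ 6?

18

By stars and bars, unrestricted non-negative solutions to x_1+…+x_3 = 8 number C(8+2,2) = 45.
Subtract solutions that violate a single cap (substitute x_i' = x_i − (cap_i+1)): x_1 ≥ 7 gives C(3,2) = 3; x_2 ≥ 3 gives C(7,2) = 21; x_3 ≥ 7 gives C(3,2) = 3. Together 27.
No two caps can be exceeded simultaneously, so the pair terms are all 0.
By inclusion–exclusion the count is 45 − 27 + 0 = 18.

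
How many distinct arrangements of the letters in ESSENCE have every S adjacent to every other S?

Treat the 2 copies of S as a single block. The multiset to arrange is then {SS, C, E, E, E, N}, 6 items in all.
That gives (6)!/(3!) = 120 arrangements.

120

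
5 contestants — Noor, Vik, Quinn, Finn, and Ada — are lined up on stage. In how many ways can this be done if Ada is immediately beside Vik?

Treat {Ada, Vik} as a single unit. There are 4 units to order, and the pair itself can be ordered 2 ways.
That gives 2 × 4! = 2 × 24 = 48.

48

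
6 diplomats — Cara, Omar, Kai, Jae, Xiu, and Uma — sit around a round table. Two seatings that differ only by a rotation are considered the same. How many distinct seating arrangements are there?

Seat Cara anywhere (absorbing the rotational symmetry), then permute the other 5: (5)! = 120.

120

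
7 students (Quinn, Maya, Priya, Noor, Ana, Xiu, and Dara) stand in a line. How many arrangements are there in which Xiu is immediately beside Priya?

1440

Place the 5 others and the Xiu-Priya pair as 6 objects in a line; the pair has 2 internal arrangements.
That gives 2 × 6! = 2 × 720 = 1440.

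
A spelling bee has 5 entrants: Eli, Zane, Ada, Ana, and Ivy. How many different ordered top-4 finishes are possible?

120

There are 5 choices for 1st place, 4 for 2nd, and so on down to 2 for position 4.
That gives 5 × 4 × 3 × 2 = 120.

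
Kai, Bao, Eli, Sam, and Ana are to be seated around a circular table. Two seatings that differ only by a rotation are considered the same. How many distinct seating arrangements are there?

24

Around a circle, 5 distinct people have 5!/5 = (4)! = 24 rotationally distinct seatings.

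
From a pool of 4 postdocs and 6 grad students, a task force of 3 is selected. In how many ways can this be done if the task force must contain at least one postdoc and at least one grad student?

With no constraint there are C(10,3) = 120 possible selections.
Subtract selections that omit an entire group: no postdocs → C(6,3) = 20; no grad students → C(4,3) = 4.
Both groups omitted at once is impossible, so 120 − 24 = 96.

96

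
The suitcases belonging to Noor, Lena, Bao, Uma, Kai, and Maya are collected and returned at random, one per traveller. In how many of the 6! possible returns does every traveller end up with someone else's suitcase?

This is the derangement count D_6: permutations of 6 items with no fixed point.
By inclusion–exclusion this is Σ_{j=0}^{6} (−1)^j C(6,j)·(6−j)!.
Computing: 720 − 720 + 360 − 120 + 30 − 6 + 1 = 265.

265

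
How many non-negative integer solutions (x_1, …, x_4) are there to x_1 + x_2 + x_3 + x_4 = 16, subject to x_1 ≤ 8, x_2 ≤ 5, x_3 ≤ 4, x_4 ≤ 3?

34

By stars and bars, unrestricted non-negative solutions to x_1+…+x_4 = 16 number C(16+3,3) = 969.
Subtract solutions that violate a single cap (substitute x_i' = x_i − (cap_i+1)): x_1 ≥ 9 gives C(10,3) = 120; x_2 ≥ 6 gives C(13,3) = 286; x_3 ≥ 5 gives C(14,3) = 364; x_4 ≥ 4 gives C(15,3) = 455. Together 1225.
Add back pairs where two caps are both exceeded: 4 + 10 + 20 + 56 + 84 + 120 = 294.
Subtract triples: 0 + 0 + 0 + 4 = 4.
By inclusion–exclusion the count is 969 − 1225 + 294 − 4 = 34.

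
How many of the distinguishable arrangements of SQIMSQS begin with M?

60

With the first slot taken by M, it remains to arrange the other 6 letters (SQISQS).
Those 6 letters have Q appearing twice and S appearing 3 times, giving (6)!/(3!·2!) = 60.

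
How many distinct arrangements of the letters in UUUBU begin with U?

4

Fix U in the first position and arrange the remaining 4 letters.
Those 4 letters have U appearing 3 times, giving (4)!/(3!) = 4.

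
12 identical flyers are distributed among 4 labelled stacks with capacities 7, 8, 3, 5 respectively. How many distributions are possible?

By stars and bars, unrestricted non-negative solutions to x_1+…+x_4 = 12 number C(12+3,3) = 455.
Subtract solutions that violate a single cap (substitute x_i' = x_i − (cap_i+1)): x_1 ≥ 8 gives C(7,3) = 35; x_2 ≥ 9 gives C(6,3) = 20; x_3 ≥ 4 gives C(11,3) = 165; x_4 ≥ 6 gives C(9,3) = 84. Together 304.
Add back pairs where two caps are both exceeded: 0 + 1 + 0 + 0 + 0 + 10 = 11.
By inclusion–exclusion the count is 455 − 304 + 11 = 162.

162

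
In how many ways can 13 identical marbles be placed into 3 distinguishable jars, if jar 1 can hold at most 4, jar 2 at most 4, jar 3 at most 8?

10

Ignoring the caps, the number of non-negative solutions to x_1+…+x_3 = 13 is C(15,2) = 105.
Subtract solutions that violate a single cap (substitute x_i' = x_i − (cap_i+1)): x_1 ≥ 5 gives C(10,2) = 45; x_2 ≥ 5 gives C(10,2) = 45; x_3 ≥ 9 gives C(6,2) = 15. Together 105.
Add back pairs where two caps are both exceeded: 10 + 0 + 0 = 10.
By inclusion–exclusion the count is 105 − 105 + 10 = 10.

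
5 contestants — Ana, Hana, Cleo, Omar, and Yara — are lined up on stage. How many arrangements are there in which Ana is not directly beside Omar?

72

Of the 5! = 120 arrangements, those with Ana and Omar adjacent number 2 × 4! = 48 (treat the pair as a block with 2 internal orders).
So 120 − 48 = 72 arrangements keep them apart.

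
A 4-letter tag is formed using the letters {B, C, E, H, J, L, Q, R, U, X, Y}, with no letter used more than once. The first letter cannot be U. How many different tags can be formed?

The first letter has 11−1 = 10 choices (anything except U).
The remaining 3 letters are filled from the other 10 symbols without repetition: 10 × 9 × 8 = 720.
Total: 10 × 720 = 7200.

7200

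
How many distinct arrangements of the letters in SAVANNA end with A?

180

With the last slot taken by A, it remains to arrange the other 6 letters (SVANNA).
Those 6 letters have A appearing twice and N appearing twice, giving (6)!/(2!·2!) = 180.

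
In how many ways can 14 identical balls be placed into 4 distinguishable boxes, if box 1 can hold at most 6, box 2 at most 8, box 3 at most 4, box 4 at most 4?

Ignoring the caps, the number of non-negative solutions to x_1+…+x_4 = 14 is C(17,3) = 680.
Subtract solutions that violate a single cap (substitute x_i' = x_i − (cap_i+1)): x_1 ≥ 7 gives C(10,3) = 120; x_2 ≥ 9 gives C(8,3) = 56; x_3 ≥ 5 gives C(12,3) = 220; x_4 ≥ 5 gives C(12,3) = 220. Together 616.
Add back pairs where two caps are both exceeded: 0 + 10 + 10 + 1 + 1 + 35 = 57.
By inclusion–exclusion the count is 680 − 616 + 57 = 121.

121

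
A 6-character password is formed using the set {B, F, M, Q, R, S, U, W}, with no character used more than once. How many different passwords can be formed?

With no repetition, fill the 6 characters in order: 8 choices, then 7, down to 3.
That product is 8 × 7 × 6 × 5 × 4 × 3 = 20160.

20160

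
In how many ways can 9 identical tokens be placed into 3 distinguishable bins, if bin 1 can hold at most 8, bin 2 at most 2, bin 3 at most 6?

20

Without the upper bounds there are C(11,2) = 55 ways to split 9 among 3 bins.
Subtract solutions that violate a single cap (substitute x_i' = x_i − (cap_i+1)): x_1 ≥ 9 gives C(2,2) = 1; x_2 ≥ 3 gives C(8,2) = 28; x_3 ≥ 7 gives C(4,2) = 6. Together 35.
No two caps can be exceeded simultaneously, so the pair terms are all 0.
By inclusion–exclusion the count is 55 − 35 + 0 = 20.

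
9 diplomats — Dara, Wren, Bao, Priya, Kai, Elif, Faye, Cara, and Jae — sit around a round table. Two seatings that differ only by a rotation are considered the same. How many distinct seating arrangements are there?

Around a circle, 9 distinct people have 9!/9 = (8)! = 40320 rotationally distinct seatings.

40320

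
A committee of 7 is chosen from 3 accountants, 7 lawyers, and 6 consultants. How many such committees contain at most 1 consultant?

Split by how many consultants are chosen (0 through 1).
Sum: C(6,0)·C(10,7) + C(6,1)·C(10,6) = 120 + 1260 = 1380.

1380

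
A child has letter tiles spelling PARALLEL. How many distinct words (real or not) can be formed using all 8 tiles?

3360

The 8 letters of PARALLEL have repeats: A appearing twice and L appearing 3 times.
So there are 8! / (3!·2!) = 3360 distinguishable arrangements.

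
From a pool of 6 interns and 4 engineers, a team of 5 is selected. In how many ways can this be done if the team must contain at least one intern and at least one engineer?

Total 5-person selections from all 10: C(10,5) = 252.
Subtract selections that omit an entire group: no interns → C(4,5) = 0; no engineers → C(6,5) = 6.
Both groups omitted at once is impossible, so 252 − 6 = 246.

246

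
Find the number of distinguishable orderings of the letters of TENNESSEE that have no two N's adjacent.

2940

Total arrangements of TENNESSEE: 9!/(4!·2!·2!) = 3780.
Arrangements with the N's together: treat NN as one letter, giving (8)!/(4!·2!) = 840.
Hence 3780 − 840 = 2940.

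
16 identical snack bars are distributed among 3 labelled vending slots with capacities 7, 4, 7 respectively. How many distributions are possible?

By stars and bars, unrestricted non-negative solutions to x_1+…+x_3 = 16 number C(16+2,2) = 153.
Subtract solutions that violate a single cap (substitute x_i' = x_i − (cap_i+1)): x_1 ≥ 8 gives C(10,2) = 45; x_2 ≥ 5 gives C(13,2) = 78; x_3 ≥ 8 gives C(10,2) = 45. Together 168.
Add back pairs where two caps are both exceeded: 10 + 1 + 10 = 21.
By inclusion–exclusion the count is 153 − 168 + 21 = 6.

6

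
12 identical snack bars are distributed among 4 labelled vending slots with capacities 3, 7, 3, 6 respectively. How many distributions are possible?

79

By stars and bars, unrestricted non-negative solutions to x_1+…+x_4 = 12 number C(12+3,3) = 455.
Subtract solutions that violate a single cap (substitute x_i' = x_i − (cap_i+1)): x_1 ≥ 4 gives C(11,3) = 165; x_2 ≥ 8 gives C(7,3) = 35; x_3 ≥ 4 gives C(11,3) = 165; x_4 ≥ 7 gives C(8,3) = 56. Together 421.
Add back pairs where two caps are both exceeded: 1 + 35 + 4 + 1 + 0 + 4 = 45.
By inclusion–exclusion the count is 455 − 421 + 45 = 79.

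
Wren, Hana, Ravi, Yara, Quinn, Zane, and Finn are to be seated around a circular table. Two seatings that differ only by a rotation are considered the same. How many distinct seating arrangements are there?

Around a circle, 7 distinct people have 7!/7 = (6)! = 720 rotationally distinct seatings.

720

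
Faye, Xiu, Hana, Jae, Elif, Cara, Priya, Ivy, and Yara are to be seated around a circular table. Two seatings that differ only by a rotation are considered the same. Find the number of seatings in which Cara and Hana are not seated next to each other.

All circular seatings of 9 people number (8)! = 40320.
Those with Cara next to Hana: fuse the pair into one unit and seat 8 units around a circle — 2·(7)! = 10080.
Subtracting, 40320 − 10080 = 30240.

30240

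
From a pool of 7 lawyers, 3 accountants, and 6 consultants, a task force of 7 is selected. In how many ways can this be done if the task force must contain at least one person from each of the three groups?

9569

With no constraint there are C(16,7) = 11440 possible selections.
Subtract selections that omit an entire group: no lawyers → C(9,7) = 36; no accountants → C(13,7) = 1716; no consultants → C(10,7) = 120.
Add back selections omitting two groups (i.e. drawn from a single group): C(7,7) + C(3,7) + C(6,7) = 1.
By inclusion–exclusion: 11440 − 1872 + 1 = 9569.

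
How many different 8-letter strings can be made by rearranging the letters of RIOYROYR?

Letter multiplicities in RIOYROYR: I×1, O×2, R×3, Y×2.
The number of distinct arrangements is 8!/(3!·2!·2!) = 40320/24 = 1680.

1680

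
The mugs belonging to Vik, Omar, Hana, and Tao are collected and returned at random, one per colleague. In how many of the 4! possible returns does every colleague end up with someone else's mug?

9

Let Aᵢ be the assignments in which colleague i gets their own mug. We want the size of the complement of A₁∪…∪A_4.
By inclusion–exclusion this is Σ_{j=0}^{4} (−1)^j C(4,j)·(4−j)!.
Computing: 24 − 24 + 12 − 4 + 1 = 9.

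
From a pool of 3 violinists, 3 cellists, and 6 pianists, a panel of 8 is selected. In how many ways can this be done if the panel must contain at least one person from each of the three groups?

Total 8-person selections from all 12: C(12,8) = 495.
Selections missing a whole group: no violinists → C(9,8) = 9; no cellists → C(9,8) = 9; no pianists → C(6,8) = 0.
Add back selections omitting two groups (i.e. drawn from a single group): C(3,8) + C(3,8) + C(6,8) = 0.
By inclusion–exclusion: 495 − 18 + 0 = 477.

477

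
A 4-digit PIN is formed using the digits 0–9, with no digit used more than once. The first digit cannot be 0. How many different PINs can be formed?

4536

The first digit has 10−1 = 9 choices (anything except 0).
The remaining 3 digits are filled from the other 9 symbols without repetition: 9 × 8 × 7 = 504.
Total: 9 × 504 = 4536.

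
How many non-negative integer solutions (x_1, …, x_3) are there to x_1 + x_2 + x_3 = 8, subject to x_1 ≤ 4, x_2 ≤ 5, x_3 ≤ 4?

19

Ignoring the caps, the number of non-negative solutions to x_1+…+x_3 = 8 is C(10,2) = 45.
Subtract solutions that violate a single cap (substitute x_i' = x_i − (cap_i+1)): x_1 ≥ 5 gives C(5,2) = 10; x_2 ≥ 6 gives C(4,2) = 6; x_3 ≥ 5 gives C(5,2) = 10. Together 26.
No two caps can be exceeded simultaneously, so the pair terms are all 0.
By inclusion–exclusion the count is 45 − 26 + 0 = 19.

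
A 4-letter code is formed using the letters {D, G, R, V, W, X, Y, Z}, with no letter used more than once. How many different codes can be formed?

1680

Choose and order 4 of the 8 symbols: the first letter has 8 options, the next 7, then 6, 5.
That product is 8 × 7 × 6 × 5 = 1680.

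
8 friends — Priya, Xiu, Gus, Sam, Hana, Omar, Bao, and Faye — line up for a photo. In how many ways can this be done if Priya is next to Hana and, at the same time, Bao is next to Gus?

Treat {Priya,Hana} as one block (2 orders) and {Bao,Gus} as another (2 orders).
That leaves 6 units to arrange: 2 × 2 × 6! = 4 × 720 = 2880.

2880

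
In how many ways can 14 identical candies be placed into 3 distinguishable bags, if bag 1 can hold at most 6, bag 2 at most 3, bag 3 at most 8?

Without the upper bounds there are C(16,2) = 120 ways to split 14 among 3 bags.
Subtract solutions that violate a single cap (substitute x_i' = x_i − (cap_i+1)): x_1 ≥ 7 gives C(9,2) = 36; x_2 ≥ 4 gives C(12,2) = 66; x_3 ≥ 9 gives C(7,2) = 21. Together 123.
Add back pairs where two caps are both exceeded: 10 + 0 + 3 = 13.
By inclusion–exclusion the count is 120 − 123 + 13 = 10.

10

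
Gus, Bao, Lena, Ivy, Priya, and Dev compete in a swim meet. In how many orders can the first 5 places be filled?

This is an ordered selection of 5 from 6: P(6,5).
That gives 6 × 5 × 4 × 3 × 2 = 720.

720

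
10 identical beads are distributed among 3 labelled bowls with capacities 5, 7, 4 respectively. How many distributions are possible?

24

Without the upper bounds there are C(12,2) = 66 ways to split 10 among 3 bowls.
Subtract solutions that violate a single cap (substitute x_i' = x_i − (cap_i+1)): x_1 ≥ 6 gives C(6,2) = 15; x_2 ≥ 8 gives C(4,2) = 6; x_3 ≥ 5 gives C(7,2) = 21. Together 42.
No two caps can be exceeded simultaneously, so the pair terms are all 0.
By inclusion–exclusion the count is 66 − 42 + 0 = 24.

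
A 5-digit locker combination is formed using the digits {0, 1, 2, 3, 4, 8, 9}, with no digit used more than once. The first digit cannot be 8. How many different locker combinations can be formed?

2160

The first digit has 7−1 = 6 choices (anything except 8).
The remaining 4 digits are filled from the other 6 symbols without repetition: 6 × 5 × 4 × 3 = 360.
Total: 6 × 360 = 2160.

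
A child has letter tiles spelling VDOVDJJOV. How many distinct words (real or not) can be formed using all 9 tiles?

7560

VDOVDJJOV has 9 letters with D appearing twice, J appearing twice, O appearing twice, and V appearing 3 times.
The number of distinct arrangements is 9!/(3!·2!·2!·2!) = 362880/48 = 7560.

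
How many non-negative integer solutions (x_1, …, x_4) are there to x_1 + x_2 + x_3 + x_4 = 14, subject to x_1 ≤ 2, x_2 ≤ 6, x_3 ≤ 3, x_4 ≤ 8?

42

Without the upper bounds there are C(17,3) = 680 ways to split 14 among 4 variables.
Subtract solutions that violate a single cap (substitute x_i' = x_i − (cap_i+1)): x_1 ≥ 3 gives C(14,3) = 364; x_2 ≥ 7 gives C(10,3) = 120; x_3 ≥ 4 gives C(13,3) = 286; x_4 ≥ 9 gives C(8,3) = 56. Together 826.
Add back pairs where two caps are both exceeded: 35 + 120 + 10 + 20 + 0 + 4 = 189.
Subtract triples: 1 + 0 + 0 + 0 = 1.
By inclusion–exclusion the count is 680 − 826 + 189 − 1 = 42.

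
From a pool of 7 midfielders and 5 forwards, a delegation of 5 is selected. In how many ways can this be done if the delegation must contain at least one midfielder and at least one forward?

With no constraint there are C(12,5) = 792 possible selections.
Subtract selections that omit an entire group: no midfielders → C(5,5) = 1; no forwards → C(7,5) = 21.
Both groups omitted at once is impossible, so 792 − 22 = 770.

770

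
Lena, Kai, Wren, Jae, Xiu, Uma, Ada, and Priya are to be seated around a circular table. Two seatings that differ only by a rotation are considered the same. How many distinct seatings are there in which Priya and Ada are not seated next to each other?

3600

All circular seatings of 8 people number (7)! = 5040.
Those with Priya next to Ada: fuse the pair into one unit and seat 7 units around a circle — 2·(6)! = 1440.
Subtracting, 5040 − 1440 = 3600.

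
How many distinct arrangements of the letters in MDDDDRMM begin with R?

35

Fix R in the first position and arrange the remaining 7 letters.
Those 7 letters have D appearing 4 times and M appearing 3 times, giving (7)!/(4!·3!) = 35.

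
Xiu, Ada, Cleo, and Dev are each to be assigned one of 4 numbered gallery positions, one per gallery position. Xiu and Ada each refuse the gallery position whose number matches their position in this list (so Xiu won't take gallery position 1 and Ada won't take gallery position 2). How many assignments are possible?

14

Let Aᵢ (for i ∈ {1, 2}) be the placements that put person i in their forbidden gallery position. Any j of these fix j positions, leaving (4−j)! ways to fill the rest, and there are C(2,j) ways to pick which j.
By inclusion–exclusion, the number of valid placements is Σ_{j=0}^{2} (−1)^j C(2,j)·(4−j)!.
Computing: 24 − 12 + 2 = 14.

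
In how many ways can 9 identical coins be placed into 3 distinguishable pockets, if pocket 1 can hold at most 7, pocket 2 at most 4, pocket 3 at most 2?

12

Ignoring the caps, the number of non-negative solutions to x_1+…+x_3 = 9 is C(11,2) = 55.
Subtract solutions that violate a single cap (substitute x_i' = x_i − (cap_i+1)): x_1 ≥ 8 gives C(3,2) = 3; x_2 ≥ 5 gives C(6,2) = 15; x_3 ≥ 3 gives C(8,2) = 28. Together 46.
Add back pairs where two caps are both exceeded: 0 + 0 + 3 = 3.
By inclusion–exclusion the count is 55 − 46 + 3 = 12.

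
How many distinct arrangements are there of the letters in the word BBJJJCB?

BBJJJCB has 7 letters with B appearing 3 times and J appearing 3 times.
So there are 7! / (3!·3!) = 140 distinguishable arrangements.

140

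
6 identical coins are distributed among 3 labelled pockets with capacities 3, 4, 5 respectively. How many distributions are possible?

18

By stars and bars, unrestricted non-negative solutions to x_1+…+x_3 = 6 number C(6+2,2) = 28.
Subtract solutions that violate a single cap (substitute x_i' = x_i − (cap_i+1)): x_1 ≥ 4 gives C(4,2) = 6; x_2 ≥ 5 gives C(3,2) = 3; x_3 ≥ 6 gives C(2,2) = 1. Together 10.
No two caps can be exceeded simultaneously, so the pair terms are all 0.
By inclusion–exclusion the count is 28 − 10 + 0 = 18.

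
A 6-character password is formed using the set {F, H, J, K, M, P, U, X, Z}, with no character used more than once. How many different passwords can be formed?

60480

This is a permutation of 6 out of 9: P(9,6) = 9!/3!.
9 × 8 × 7 × 6 × 5 × 4 = 60480.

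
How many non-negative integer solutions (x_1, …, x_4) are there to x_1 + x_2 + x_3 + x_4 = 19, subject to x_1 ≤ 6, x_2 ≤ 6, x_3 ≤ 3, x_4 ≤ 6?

10

Without the upper bounds there are C(22,3) = 1540 ways to split 19 among 4 variables.
Subtract solutions that violate a single cap (substitute x_i' = x_i − (cap_i+1)): x_1 ≥ 7 gives C(15,3) = 455; x_2 ≥ 7 gives C(15,3) = 455; x_3 ≥ 4 gives C(18,3) = 816; x_4 ≥ 7 gives C(15,3) = 455. Together 2181.
Add back pairs where two caps are both exceeded: 56 + 165 + 56 + 165 + 56 + 165 = 663.
Subtract triples: 4 + 0 + 4 + 4 = 12.
By inclusion–exclusion the count is 1540 − 2181 + 663 − 12 = 10.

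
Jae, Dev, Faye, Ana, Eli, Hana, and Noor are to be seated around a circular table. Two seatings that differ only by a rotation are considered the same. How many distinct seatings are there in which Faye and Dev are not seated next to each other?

480

Without the restriction there are (6)! = 720 seatings.
Those with Faye next to Dev: fuse the pair into one unit and seat 6 units around a circle — 2·(5)! = 240.
Subtracting, 720 − 240 = 480.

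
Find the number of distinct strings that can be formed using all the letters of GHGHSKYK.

GHGHSKYK has 8 letters with G appearing twice, H appearing twice, and K appearing twice.
Dividing 8! = 40320 by 2!·2!·2! = 8 for the repeated letters gives 5040.

5040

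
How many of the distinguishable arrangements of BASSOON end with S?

Fix S in the last position and arrange the remaining 6 letters.
Those 6 letters have O appearing twice, giving (6)!/(2!) = 360.

360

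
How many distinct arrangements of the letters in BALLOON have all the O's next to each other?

360

Treat the 2 copies of O as a single block. The multiset to arrange is then {OO, A, B, L, L, N}, 6 items in all.
That gives (6)!/(2!) = 360 arrangements.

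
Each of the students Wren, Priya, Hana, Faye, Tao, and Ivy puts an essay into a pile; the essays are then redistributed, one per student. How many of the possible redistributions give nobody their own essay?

265

Let Aᵢ be the assignments in which student i gets their own essay. We want the size of the complement of A₁∪…∪A_6.
By inclusion–exclusion this is Σ_{j=0}^{6} (−1)^j C(6,j)·(6−j)!.
Computing: 720 − 720 + 360 − 120 + 30 − 6 + 1 = 265.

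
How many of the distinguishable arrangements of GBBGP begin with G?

With the first slot taken by G, it remains to arrange the other 4 letters (BBGP).
Those 4 letters have B appearing twice, giving (4)!/(2!) = 12.

12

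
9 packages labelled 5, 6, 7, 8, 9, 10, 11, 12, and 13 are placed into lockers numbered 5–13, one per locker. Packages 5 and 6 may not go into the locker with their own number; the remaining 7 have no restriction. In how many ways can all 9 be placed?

Let Aᵢ (for i ∈ {5, 6}) be the placements that put package i in its forbidden locker. Any j of these fix j positions, leaving (9−j)! ways to fill the rest, and there are C(2,j) ways to pick which j.
By inclusion–exclusion, the number of valid placements is Σ_{j=0}^{2} (−1)^j C(2,j)·(9−j)!.
Computing: 362880 − 80640 + 5040 = 287280.

287280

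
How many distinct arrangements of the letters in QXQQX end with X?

With the last slot taken by X, it remains to arrange the other 4 letters (QQQX).
Those 4 letters have Q appearing 3 times, giving (4)!/(3!) = 4.

4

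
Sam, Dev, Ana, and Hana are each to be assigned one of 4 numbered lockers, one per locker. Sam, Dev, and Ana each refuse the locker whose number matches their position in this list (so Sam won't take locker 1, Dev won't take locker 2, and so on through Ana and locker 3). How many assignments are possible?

Let Aᵢ (for i ∈ {1, 2, 3}) be the placements that put person i in their forbidden locker. Any j of these fix j positions, leaving (4−j)! ways to fill the rest, and there are C(3,j) ways to pick which j.
By inclusion–exclusion, the number of valid placements is Σ_{j=0}^{3} (−1)^j C(3,j)·(4−j)!.
Computing: 24 − 18 + 6 − 1 = 11.

11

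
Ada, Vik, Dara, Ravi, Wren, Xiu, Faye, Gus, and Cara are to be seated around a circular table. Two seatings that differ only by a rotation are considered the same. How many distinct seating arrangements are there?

40320

Fix one person's seat to break rotational symmetry; the remaining 8 people can be arranged in (8)! = 40320 ways.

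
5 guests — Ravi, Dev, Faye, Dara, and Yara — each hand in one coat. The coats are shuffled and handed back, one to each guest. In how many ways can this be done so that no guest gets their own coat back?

Count assignments avoiding every fixed point. For any j of the 5 guests fixed to their own coat, the other 5−j can be arranged in (5−j)! ways.
By inclusion–exclusion this is Σ_{j=0}^{5} (−1)^j C(5,j)·(5−j)!.
Computing: 120 − 120 + 60 − 20 + 5 − 1 = 44.

44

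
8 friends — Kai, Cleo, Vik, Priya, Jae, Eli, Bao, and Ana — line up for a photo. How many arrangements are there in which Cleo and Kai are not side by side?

Of the 8! = 40320 arrangements, those with Cleo and Kai adjacent number 2 × 7! = 10080 (treat the pair as a block with 2 internal orders).
Complementary counting: 40320 − 10080 = 30240.

30240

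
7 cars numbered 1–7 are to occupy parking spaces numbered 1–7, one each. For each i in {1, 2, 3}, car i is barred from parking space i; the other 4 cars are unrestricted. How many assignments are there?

3216

Let Aᵢ (for i ∈ {1, 2, 3}) be the placements that put car i in its forbidden parking space. Any j of these fix j positions, leaving (7−j)! ways to fill the rest, and there are C(3,j) ways to pick which j.
By inclusion–exclusion, the number of valid placements is Σ_{j=0}^{3} (−1)^j C(3,j)·(7−j)!.
Computing: 5040 − 2160 + 360 − 24 = 3216.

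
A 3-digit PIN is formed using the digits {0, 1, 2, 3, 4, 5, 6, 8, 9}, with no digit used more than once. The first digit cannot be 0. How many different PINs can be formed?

448

The first digit has 9−1 = 8 choices (anything except 0).
The remaining 2 digits are filled from the other 8 symbols without repetition: 8 × 7 = 56.
Total: 8 × 56 = 448.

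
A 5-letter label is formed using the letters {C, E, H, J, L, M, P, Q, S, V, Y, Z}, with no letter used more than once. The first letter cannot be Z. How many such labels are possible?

87120

The first letter has 12−1 = 11 choices (anything except Z).
The remaining 4 letters are filled from the other 11 symbols without repetition: 11 × 10 × 9 × 8 = 7920.
Total: 11 × 7920 = 87120.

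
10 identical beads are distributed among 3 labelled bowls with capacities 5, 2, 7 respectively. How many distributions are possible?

Ignoring the caps, the number of non-negative solutions to x_1+…+x_3 = 10 is C(12,2) = 66.
Subtract solutions that violate a single cap (substitute x_i' = x_i − (cap_i+1)): x_1 ≥ 6 gives C(6,2) = 15; x_2 ≥ 3 gives C(9,2) = 36; x_3 ≥ 8 gives C(4,2) = 6. Together 57.
Add back pairs where two caps are both exceeded: 3 + 0 + 0 = 3.
By inclusion–exclusion the count is 66 − 57 + 3 = 12.

12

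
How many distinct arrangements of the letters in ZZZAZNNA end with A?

105

Fix A in the last position and arrange the remaining 7 letters.
Those 7 letters have N appearing twice and Z appearing 4 times, giving (7)!/(4!·2!) = 105.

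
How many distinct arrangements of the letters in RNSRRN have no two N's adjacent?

40

Total arrangements of RNSRRN: 6!/(3!·2!) = 60.
Arrangements with the N's together: treat NN as one letter, giving (5)!/(3!) = 20.
Hence 60 − 20 = 40.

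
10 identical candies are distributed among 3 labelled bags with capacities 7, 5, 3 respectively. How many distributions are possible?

Ignoring the caps, the number of non-negative solutions to x_1+…+x_3 = 10 is C(12,2) = 66.
Subtract solutions that violate a single cap (substitute x_i' = x_i − (cap_i+1)): x_1 ≥ 8 gives C(4,2) = 6; x_2 ≥ 6 gives C(6,2) = 15; x_3 ≥ 4 gives C(8,2) = 28. Together 49.
Add back pairs where two caps are both exceeded: 0 + 0 + 1 = 1.
By inclusion–exclusion the count is 66 − 49 + 1 = 18.

18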